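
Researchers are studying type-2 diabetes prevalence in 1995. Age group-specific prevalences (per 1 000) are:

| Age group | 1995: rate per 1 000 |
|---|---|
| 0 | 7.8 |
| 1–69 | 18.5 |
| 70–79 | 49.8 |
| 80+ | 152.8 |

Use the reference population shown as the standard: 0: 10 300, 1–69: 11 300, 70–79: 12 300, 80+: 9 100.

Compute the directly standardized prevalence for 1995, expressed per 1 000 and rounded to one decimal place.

53.3

Standard total = 43 000; weights = 0.2395, 0.2628, 0.2860, 0.2116.
Standardized rate: 0.2395×7.8 + 0.2628×18.5 + 0.2860×49.8 + 0.2116×152.8 = 53.3119 per 1 000.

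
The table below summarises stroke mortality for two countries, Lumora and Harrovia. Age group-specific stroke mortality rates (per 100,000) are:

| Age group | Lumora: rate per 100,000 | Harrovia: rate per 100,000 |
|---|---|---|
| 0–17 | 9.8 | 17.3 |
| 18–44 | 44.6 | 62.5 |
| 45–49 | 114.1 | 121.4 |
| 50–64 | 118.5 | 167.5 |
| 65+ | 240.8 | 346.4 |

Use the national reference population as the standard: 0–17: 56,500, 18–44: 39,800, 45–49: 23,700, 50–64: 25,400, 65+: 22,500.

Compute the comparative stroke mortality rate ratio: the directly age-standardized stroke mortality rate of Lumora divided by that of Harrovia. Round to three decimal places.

Standard total = 167,900; weights = 0.3365, 0.2370, 0.1412, 0.1513, 0.1340.
Lumora: 0.3365×9.8 + 0.2370×44.6 + 0.1412×114.1 + 0.1513×118.5 + 0.1340×240.8 = 80.1718 per 100,000.
Harrovia: 0.3365×17.3 + 0.2370×62.5 + 0.1412×121.4 + 0.1513×167.5 + 0.1340×346.4 = 109.5332 per 100,000.
Ratio = 80.1718 ÷ 109.5332 = 0.73194.

0.732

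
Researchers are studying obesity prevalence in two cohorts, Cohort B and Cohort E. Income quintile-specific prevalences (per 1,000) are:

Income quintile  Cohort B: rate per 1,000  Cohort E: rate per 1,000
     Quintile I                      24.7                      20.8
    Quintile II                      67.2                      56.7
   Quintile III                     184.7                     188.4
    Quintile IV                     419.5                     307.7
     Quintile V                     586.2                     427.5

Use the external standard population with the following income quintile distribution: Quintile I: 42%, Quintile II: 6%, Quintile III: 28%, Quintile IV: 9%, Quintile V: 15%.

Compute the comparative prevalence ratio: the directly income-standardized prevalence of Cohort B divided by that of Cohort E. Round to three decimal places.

Standard weights: 0.42, 0.06, 0.28, 0.09, 0.15.
Cohort B: 0.4200×24.7 + 0.0600×67.2 + 0.2800×184.7 + 0.0900×419.5 + 0.1500×586.2 = 191.8070 per 1,000.
Cohort E: 0.4200×20.8 + 0.0600×56.7 + 0.2800×188.4 + 0.0900×307.7 + 0.1500×427.5 = 156.7080 per 1,000.
Ratio = 191.8070 ÷ 156.7080 = 1.22398.

1.224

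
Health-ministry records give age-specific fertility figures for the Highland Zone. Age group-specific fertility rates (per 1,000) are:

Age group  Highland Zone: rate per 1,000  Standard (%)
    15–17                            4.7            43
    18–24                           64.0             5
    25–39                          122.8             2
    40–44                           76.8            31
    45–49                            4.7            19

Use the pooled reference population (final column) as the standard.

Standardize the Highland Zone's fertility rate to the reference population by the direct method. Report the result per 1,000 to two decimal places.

32.38

Standard weights: 0.43, 0.05, 0.02, 0.31, 0.19.
Standardized rate: 0.4300×4.7 + 0.0500×64.0 + 0.0200×122.8 + 0.3100×76.8 + 0.1900×4.7 = 32.3780 per 1,000.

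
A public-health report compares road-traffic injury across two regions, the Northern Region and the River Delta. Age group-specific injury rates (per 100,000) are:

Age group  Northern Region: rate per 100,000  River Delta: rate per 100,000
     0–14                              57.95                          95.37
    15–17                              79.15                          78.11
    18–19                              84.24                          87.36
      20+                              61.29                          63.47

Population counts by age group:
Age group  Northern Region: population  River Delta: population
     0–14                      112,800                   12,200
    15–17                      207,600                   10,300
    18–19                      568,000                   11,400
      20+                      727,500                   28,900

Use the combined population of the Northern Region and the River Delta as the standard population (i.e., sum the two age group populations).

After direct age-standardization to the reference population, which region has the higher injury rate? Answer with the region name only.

River Delta

Combined standard total = 1,678,700; weights = 0.0745, 0.1298, 0.3451, 0.4506.
The Northern Region: 0.0745×57.95 + 0.1298×79.15 + 0.3451×84.24 + 0.4506×61.29 = 71.2807 per 100,000.
The River Delta: 0.0745×95.37 + 0.1298×78.11 + 0.3451×87.36 + 0.4506×63.47 = 75.9912 per 100,000.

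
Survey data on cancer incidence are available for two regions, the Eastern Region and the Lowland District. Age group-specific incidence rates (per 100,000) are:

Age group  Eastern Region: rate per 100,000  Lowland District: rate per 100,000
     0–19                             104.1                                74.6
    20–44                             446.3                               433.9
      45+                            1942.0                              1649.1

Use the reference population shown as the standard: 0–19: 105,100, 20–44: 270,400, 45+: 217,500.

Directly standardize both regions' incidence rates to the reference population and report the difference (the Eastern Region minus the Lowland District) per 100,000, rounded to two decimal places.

118.31

Standard total = 593,000; weights = 0.1772, 0.4560, 0.3668.
The Eastern Region: 0.1772×104.1 + 0.4560×446.3 + 0.3668×1942.0 = 934.2419 per 100,000.
The Lowland District: 0.1772×74.6 + 0.4560×433.9 + 0.3668×1649.1 = 815.9296 per 100,000.
Difference = 934.2419 − 815.9296 = 118.3122.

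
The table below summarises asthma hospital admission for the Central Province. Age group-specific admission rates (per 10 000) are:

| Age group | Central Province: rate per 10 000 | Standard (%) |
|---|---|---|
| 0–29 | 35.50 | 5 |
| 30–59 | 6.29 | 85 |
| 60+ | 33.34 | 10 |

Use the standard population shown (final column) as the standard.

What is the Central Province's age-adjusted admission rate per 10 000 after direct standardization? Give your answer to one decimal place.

10.5

Standard weights: 0.05, 0.85, 0.10.
Standardized rate: 0.0500×35.50 + 0.8500×6.29 + 0.1000×33.34 = 10.4555 per 10 000.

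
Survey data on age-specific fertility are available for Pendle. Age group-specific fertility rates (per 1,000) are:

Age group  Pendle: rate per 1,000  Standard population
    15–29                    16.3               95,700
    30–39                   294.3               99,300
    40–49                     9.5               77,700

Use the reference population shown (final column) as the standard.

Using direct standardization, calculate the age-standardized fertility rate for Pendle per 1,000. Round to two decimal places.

115.59

Standard total = 272,700; weights = 0.3509, 0.3641, 0.2849.
Standardized rate: 0.3509×16.3 + 0.3641×294.3 + 0.2849×9.5 = 115.5924 per 1,000.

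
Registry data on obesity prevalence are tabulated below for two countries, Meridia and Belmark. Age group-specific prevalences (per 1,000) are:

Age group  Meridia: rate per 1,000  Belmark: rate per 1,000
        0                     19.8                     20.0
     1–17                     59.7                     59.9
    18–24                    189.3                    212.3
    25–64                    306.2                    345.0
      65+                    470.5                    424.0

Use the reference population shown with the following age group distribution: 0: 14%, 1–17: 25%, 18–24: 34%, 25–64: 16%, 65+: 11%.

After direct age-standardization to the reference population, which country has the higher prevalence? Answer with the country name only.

Standard weights: 0.14, 0.25, 0.34, 0.16, 0.11.
Meridia: 0.1400×19.8 + 0.2500×59.7 + 0.3400×189.3 + 0.1600×306.2 + 0.1100×470.5 = 182.8060 per 1,000.
Belmark: 0.1400×20.0 + 0.2500×59.9 + 0.3400×212.3 + 0.1600×345.0 + 0.1100×424.0 = 191.7970 per 1,000.

Belmark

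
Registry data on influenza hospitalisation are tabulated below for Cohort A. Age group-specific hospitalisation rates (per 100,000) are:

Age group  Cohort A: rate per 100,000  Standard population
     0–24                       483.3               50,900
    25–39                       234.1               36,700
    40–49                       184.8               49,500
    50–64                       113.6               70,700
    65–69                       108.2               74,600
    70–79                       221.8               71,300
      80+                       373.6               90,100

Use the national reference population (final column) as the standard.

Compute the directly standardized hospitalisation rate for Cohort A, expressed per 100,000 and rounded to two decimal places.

Standard total = 443,800; weights = 0.1147, 0.0827, 0.1115, 0.1593, 0.1681, 0.1607, 0.2030.
Standardized rate: 0.1147×483.3 + 0.0827×234.1 + 0.1115×184.8 + 0.1593×113.6 + 0.1681×108.2 + 0.1607×221.8 + 0.2030×373.6 = 243.1680 per 100,000.

243.17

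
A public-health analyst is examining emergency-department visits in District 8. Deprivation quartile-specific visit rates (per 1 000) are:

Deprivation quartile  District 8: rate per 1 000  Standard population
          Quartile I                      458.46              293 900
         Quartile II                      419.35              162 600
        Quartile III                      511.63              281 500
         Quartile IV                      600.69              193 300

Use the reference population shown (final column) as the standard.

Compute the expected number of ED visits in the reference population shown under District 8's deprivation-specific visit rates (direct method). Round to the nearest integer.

463065

Expected ED visits = Σ (standard pop × deprivation-specific rate ÷ 1 000)
= 293 900×458.46/1 000 + 162 600×419.35/1 000 + 281 500×511.63/1 000 + 193 300×600.69/1 000
= 134741.39 + 68186.31 + 144023.85 + 116113.38 = 463064.93.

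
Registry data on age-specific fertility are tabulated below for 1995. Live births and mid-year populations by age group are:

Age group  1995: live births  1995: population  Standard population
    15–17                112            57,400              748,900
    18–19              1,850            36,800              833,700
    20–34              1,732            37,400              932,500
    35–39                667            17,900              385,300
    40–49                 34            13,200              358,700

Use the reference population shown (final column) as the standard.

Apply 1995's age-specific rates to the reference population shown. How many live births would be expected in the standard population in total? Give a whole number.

Age-specific rates per 1,000 for 1995: 1.951, 50.272, 46.310, 37.263, 2.576.
Expected live births = Σ (standard pop × age-specific rate ÷ 1,000)
= 748,900×1.951/1,000 + 833,700×50.272/1,000 + 932,500×46.310/1,000 + 385,300×37.263/1,000 + 358,700×2.576/1,000
= 1461.27 + 41911.55 + 43184.22 + 14357.27 + 923.92 = 101838.23.

101838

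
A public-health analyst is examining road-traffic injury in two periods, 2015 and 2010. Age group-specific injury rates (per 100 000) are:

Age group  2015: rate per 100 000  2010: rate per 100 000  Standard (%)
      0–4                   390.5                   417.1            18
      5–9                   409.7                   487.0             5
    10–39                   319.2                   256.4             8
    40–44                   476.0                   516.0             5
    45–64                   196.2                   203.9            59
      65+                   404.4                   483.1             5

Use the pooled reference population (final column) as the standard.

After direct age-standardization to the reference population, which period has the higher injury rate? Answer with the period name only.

2010

Standard weights: 0.18, 0.05, 0.08, 0.05, 0.59, 0.05.
2015: 0.1800×390.5 + 0.0500×409.7 + 0.0800×319.2 + 0.0500×476.0 + 0.5900×196.2 + 0.0500×404.4 = 276.0890 per 100 000.
2010: 0.1800×417.1 + 0.0500×487.0 + 0.0800×256.4 + 0.0500×516.0 + 0.5900×203.9 + 0.0500×483.1 = 290.1960 per 100 000.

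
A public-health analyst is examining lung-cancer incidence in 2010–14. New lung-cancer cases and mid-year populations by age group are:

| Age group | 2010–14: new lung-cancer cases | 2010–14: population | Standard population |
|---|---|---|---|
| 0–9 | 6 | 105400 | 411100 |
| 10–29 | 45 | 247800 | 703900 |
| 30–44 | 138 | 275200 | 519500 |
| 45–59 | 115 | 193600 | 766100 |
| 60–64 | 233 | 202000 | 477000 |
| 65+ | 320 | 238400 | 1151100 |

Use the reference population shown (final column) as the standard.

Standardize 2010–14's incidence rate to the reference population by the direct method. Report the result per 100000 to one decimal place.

Age-specific rates per 100000 for 2010–14: 5.69, 18.16, 50.15, 59.40, 115.35, 134.23.
Standard total = 4028700; weights = 0.1020, 0.1747, 0.1289, 0.1902, 0.1184, 0.2857.
Standardized rate: 0.1020×5.69 + 0.1747×18.16 + 0.1289×50.15 + 0.1902×59.40 + 0.1184×115.35 + 0.2857×134.23 = 73.5251 per 100000.

73.5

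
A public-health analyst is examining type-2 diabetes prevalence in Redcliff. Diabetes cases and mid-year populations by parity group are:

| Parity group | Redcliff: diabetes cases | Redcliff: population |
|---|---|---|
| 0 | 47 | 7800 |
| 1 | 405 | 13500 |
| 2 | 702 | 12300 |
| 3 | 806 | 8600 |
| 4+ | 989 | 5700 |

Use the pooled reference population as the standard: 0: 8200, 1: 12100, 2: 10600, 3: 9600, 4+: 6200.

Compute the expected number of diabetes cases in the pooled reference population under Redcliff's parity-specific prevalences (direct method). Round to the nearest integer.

2993

Parity-specific rates per 1000 for Redcliff: 6.026, 30.000, 57.073, 93.721, 173.509.
Expected diabetes cases = Σ (standard pop × parity-specific rate ÷ 1000)
= 8200×6.026/1000 + 12100×30.000/1000 + 10600×57.073/1000 + 9600×93.721/1000 + 6200×173.509/1000
= 49.41 + 363.00 + 604.98 + 899.72 + 1075.75 = 2992.86.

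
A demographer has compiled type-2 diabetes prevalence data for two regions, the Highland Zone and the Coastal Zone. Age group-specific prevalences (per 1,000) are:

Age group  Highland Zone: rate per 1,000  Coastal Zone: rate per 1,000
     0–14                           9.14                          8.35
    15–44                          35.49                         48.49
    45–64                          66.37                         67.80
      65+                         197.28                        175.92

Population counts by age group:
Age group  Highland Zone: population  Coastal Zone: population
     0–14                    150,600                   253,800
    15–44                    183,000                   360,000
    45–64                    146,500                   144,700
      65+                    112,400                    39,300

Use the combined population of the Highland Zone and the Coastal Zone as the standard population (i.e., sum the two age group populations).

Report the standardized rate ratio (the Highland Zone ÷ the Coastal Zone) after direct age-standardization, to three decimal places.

Combined standard total = 1,390,300; weights = 0.2909, 0.3906, 0.2095, 0.1091.
The Highland Zone: 0.2909×9.14 + 0.3906×35.49 + 0.2095×66.37 + 0.1091×197.28 = 51.9468 per 1,000.
The Coastal Zone: 0.2909×8.35 + 0.3906×48.49 + 0.2095×67.80 + 0.1091×175.92 = 54.7632 per 1,000.
Ratio = 51.9468 ÷ 54.7632 = 0.94857.

0.949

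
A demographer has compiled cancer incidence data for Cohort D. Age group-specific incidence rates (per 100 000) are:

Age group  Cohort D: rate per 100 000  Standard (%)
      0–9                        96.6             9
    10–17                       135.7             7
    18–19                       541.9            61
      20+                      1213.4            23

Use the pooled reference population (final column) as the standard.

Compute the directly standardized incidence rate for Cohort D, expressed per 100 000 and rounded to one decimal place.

627.8

Standard weights: 0.09, 0.07, 0.61, 0.23.
Standardized rate: 0.0900×96.6 + 0.0700×135.7 + 0.6100×541.9 + 0.2300×1213.4 = 627.8340 per 100 000.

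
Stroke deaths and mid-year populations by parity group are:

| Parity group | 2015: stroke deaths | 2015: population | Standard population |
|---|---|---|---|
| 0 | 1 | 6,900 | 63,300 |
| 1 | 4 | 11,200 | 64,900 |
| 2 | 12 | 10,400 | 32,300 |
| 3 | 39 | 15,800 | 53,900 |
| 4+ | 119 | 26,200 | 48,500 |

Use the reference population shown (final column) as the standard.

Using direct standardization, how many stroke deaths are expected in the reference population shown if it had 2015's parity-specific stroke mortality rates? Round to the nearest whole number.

Parity-specific rates per 100,000 for 2015: 14.49, 35.71, 115.38, 246.84, 454.20.
Expected stroke deaths = Σ (standard pop × parity-specific rate ÷ 100,000)
= 63,300×14.49/100,000 + 64,900×35.71/100,000 + 32,300×115.38/100,000 + 53,900×246.84/100,000 + 48,500×454.20/100,000
= 9.17 + 23.18 + 37.27 + 133.04 + 220.29 = 422.95.

423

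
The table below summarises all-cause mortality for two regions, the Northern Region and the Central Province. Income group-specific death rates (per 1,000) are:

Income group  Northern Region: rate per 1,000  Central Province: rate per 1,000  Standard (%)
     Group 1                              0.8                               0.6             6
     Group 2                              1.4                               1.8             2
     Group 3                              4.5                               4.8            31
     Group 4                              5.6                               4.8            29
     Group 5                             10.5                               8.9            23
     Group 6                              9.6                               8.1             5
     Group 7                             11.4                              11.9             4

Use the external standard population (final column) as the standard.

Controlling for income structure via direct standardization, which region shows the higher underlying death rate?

Northern Region

Standard weights: 0.06, 0.02, 0.31, 0.29, 0.23, 0.05, 0.04.
The Northern Region: 0.0600×0.8 + 0.0200×1.4 + 0.3100×4.5 + 0.2900×5.6 + 0.2300×10.5 + 0.0500×9.6 + 0.0400×11.4 = 6.4460 per 1,000.
The Central Province: 0.0600×0.6 + 0.0200×1.8 + 0.3100×4.8 + 0.2900×4.8 + 0.2300×8.9 + 0.0500×8.1 + 0.0400×11.9 = 5.8800 per 1,000.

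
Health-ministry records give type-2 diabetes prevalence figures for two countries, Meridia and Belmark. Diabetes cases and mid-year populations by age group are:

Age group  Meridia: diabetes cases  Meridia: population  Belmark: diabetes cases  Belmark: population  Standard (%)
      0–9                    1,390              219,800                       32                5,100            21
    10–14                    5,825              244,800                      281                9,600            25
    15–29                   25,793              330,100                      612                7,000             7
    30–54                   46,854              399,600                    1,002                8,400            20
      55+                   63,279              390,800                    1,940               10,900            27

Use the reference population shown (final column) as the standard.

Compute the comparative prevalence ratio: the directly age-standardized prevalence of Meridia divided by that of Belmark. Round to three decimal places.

0.922

Age-specific rates per 1,000 for Meridia: 6.324, 23.795, 78.137, 117.252, 161.922.
For Belmark: 6.275, 29.271, 87.429, 119.286, 177.982.
Standard weights: 0.21, 0.25, 0.07, 0.20, 0.27.
Meridia: 0.2100×6.324 + 0.2500×23.795 + 0.0700×78.137 + 0.2000×117.252 + 0.2700×161.922 = 79.9157 per 1,000.
Belmark: 0.2100×6.275 + 0.2500×29.271 + 0.0700×87.429 + 0.2000×119.286 + 0.2700×177.982 = 86.6675 per 1,000.
Ratio = 79.9157 ÷ 86.6675 = 0.92209.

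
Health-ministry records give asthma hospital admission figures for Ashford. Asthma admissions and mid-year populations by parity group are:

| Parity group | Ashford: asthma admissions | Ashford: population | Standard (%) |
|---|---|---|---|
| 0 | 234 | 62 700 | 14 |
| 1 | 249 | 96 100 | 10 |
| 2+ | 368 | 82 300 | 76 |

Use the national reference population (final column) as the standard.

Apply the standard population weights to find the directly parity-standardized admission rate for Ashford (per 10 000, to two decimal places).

Parity-specific rates per 10 000 for Ashford: 37.32, 25.91, 44.71.
Standard weights: 0.14, 0.10, 0.76.
Standardized rate: 0.1400×37.32 + 0.1000×25.91 + 0.7600×44.71 = 41.7989 per 10 000.

41.80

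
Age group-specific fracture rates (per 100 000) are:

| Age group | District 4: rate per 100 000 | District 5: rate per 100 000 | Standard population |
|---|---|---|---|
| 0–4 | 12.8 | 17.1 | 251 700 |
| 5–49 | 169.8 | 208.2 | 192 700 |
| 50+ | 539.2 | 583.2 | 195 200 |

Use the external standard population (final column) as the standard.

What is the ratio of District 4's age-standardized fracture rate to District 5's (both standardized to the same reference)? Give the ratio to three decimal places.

Standard total = 639 600; weights = 0.3935, 0.3013, 0.3052.
District 4: 0.3935×12.8 + 0.3013×169.8 + 0.3052×539.2 = 220.7537 per 100 000.
District 5: 0.3935×17.1 + 0.3013×208.2 + 0.3052×583.2 = 247.4435 per 100 000.
Ratio = 220.7537 ÷ 247.4435 = 0.89214.

0.892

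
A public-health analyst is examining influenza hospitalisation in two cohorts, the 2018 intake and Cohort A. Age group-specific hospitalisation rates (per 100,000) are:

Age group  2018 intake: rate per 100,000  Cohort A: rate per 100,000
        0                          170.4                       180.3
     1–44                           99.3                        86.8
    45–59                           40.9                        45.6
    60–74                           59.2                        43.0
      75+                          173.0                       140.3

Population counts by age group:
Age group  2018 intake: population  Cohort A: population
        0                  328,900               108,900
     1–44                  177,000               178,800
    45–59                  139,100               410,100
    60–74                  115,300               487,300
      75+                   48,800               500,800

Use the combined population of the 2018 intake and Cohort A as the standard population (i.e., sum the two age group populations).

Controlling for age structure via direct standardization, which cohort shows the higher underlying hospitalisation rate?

2018 intake

Combined standard total = 2,495,000; weights = 0.1755, 0.1426, 0.2201, 0.2415, 0.2203.
The 2018 intake: 0.1755×170.4 + 0.1426×99.3 + 0.2201×40.9 + 0.2415×59.2 + 0.2203×173.0 = 105.4706 per 100,000.
Cohort A: 0.1755×180.3 + 0.1426×86.8 + 0.2201×45.6 + 0.2415×43.0 + 0.2203×140.3 = 95.3439 per 100,000.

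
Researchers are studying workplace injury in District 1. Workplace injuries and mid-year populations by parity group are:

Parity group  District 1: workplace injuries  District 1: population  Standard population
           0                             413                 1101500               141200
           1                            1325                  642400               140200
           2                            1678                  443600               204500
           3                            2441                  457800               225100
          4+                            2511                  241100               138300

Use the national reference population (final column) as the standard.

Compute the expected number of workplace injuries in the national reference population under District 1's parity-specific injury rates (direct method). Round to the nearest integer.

Parity-specific rates per 10000 for District 1: 3.75, 20.63, 37.83, 53.32, 104.15.
Expected workplace injuries = Σ (standard pop × parity-specific rate ÷ 10000)
= 141200×3.75/10000 + 140200×20.63/10000 + 204500×37.83/10000 + 225100×53.32/10000 + 138300×104.15/10000
= 52.94 + 289.17 + 773.56 + 1200.24 + 1440.36 = 3756.28.

3756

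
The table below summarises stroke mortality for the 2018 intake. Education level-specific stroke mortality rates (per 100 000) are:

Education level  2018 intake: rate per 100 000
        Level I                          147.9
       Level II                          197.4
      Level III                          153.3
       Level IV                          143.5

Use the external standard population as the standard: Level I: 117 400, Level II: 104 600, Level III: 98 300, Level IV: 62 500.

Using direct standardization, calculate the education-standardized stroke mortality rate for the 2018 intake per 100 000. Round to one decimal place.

162.1

Standard total = 382 800; weights = 0.3067, 0.2732, 0.2568, 0.1633.
Standardized rate: 0.3067×147.9 + 0.2732×197.4 + 0.2568×153.3 + 0.1633×143.5 = 162.0941 per 100 000.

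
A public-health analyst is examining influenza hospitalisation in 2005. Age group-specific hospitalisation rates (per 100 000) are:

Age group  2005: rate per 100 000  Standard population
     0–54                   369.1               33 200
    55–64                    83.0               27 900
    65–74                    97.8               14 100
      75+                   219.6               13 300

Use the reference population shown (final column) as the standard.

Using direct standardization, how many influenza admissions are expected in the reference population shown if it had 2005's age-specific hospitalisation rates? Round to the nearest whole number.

189

Expected influenza admissions = Σ (standard pop × age-specific rate ÷ 100 000)
= 33 200×369.1/100 000 + 27 900×83.0/100 000 + 14 100×97.8/100 000 + 13 300×219.6/100 000
= 122.54 + 23.16 + 13.79 + 29.21 = 188.69.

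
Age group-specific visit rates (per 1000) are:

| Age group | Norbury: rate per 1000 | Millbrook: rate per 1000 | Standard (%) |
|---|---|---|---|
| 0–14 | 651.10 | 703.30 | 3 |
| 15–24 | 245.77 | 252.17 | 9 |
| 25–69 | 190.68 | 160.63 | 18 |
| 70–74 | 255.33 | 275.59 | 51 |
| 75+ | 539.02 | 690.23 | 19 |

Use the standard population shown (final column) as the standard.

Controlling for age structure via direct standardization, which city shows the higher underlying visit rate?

Millbrook

Standard weights: 0.03, 0.09, 0.18, 0.51, 0.19.
Norbury: 0.0300×651.10 + 0.0900×245.77 + 0.1800×190.68 + 0.5100×255.33 + 0.1900×539.02 = 308.6068 per 1000.
Millbrook: 0.0300×703.30 + 0.0900×252.17 + 0.1800×160.63 + 0.5100×275.59 + 0.1900×690.23 = 344.4023 per 1000.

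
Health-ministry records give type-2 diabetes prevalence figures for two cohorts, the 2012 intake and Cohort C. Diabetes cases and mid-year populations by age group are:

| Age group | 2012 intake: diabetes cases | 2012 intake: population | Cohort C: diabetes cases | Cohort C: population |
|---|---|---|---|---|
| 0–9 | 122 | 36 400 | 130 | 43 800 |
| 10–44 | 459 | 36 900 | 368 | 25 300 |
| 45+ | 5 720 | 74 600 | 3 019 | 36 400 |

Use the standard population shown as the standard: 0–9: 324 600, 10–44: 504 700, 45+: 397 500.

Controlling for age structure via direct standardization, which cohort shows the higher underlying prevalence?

Age-specific rates per 1 000 for the 2012 intake: 3.352, 12.439, 76.676.
For Cohort C: 2.968, 14.545, 82.940.
Standard total = 1 226 800; weights = 0.2646, 0.4114, 0.3240.
The 2012 intake: 0.2646×3.352 + 0.4114×12.439 + 0.3240×76.676 = 30.8481 per 1 000.
Cohort C: 0.2646×2.968 + 0.4114×14.545 + 0.3240×82.940 = 33.6428 per 1 000.
The crude rates (42.60 vs 33.34) would put the 2012 intake higher, but that reflects its age composition; once standardized to a common age structure, Cohort C has the higher underlying rate.

Cohort C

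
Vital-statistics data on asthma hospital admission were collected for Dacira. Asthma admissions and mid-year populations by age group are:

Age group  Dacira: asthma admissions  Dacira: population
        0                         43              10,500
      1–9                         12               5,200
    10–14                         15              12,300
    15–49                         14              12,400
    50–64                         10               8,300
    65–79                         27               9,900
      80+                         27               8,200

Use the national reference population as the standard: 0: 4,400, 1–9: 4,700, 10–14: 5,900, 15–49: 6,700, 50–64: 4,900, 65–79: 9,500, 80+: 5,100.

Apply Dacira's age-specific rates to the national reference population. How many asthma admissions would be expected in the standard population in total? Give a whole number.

Age-specific rates per 10,000 for Dacira: 40.95, 23.08, 12.20, 11.29, 12.05, 27.27, 32.93.
Expected asthma admissions = Σ (standard pop × age-specific rate ÷ 10,000)
= 4,400×40.95/10,000 + 4,700×23.08/10,000 + 5,900×12.20/10,000 + 6,700×11.29/10,000 + 4,900×12.05/10,000 + 9,500×27.27/10,000 + 5,100×32.93/10,000
= 18.02 + 10.85 + 7.20 + 7.56 + 5.90 + 25.91 + 16.79 = 92.23.

92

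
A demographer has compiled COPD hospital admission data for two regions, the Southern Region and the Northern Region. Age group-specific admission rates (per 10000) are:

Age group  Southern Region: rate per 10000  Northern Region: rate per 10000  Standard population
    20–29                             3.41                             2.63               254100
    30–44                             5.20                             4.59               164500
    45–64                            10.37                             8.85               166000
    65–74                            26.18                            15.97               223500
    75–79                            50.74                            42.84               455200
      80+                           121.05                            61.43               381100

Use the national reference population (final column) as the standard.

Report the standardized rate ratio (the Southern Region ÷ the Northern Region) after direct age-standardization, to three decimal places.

Standard total = 1644400; weights = 0.1545, 0.1000, 0.1009, 0.1359, 0.2768, 0.2318.
The Southern Region: 0.1545×3.41 + 0.1000×5.20 + 0.1009×10.37 + 0.1359×26.18 + 0.2768×50.74 + 0.2318×121.05 = 47.7521 per 10000.
The Northern Region: 0.1545×2.63 + 0.1000×4.59 + 0.1009×8.85 + 0.1359×15.97 + 0.2768×42.84 + 0.2318×61.43 = 30.0252 per 10000.
Ratio = 47.7521 ÷ 30.0252 = 1.59040.

1.590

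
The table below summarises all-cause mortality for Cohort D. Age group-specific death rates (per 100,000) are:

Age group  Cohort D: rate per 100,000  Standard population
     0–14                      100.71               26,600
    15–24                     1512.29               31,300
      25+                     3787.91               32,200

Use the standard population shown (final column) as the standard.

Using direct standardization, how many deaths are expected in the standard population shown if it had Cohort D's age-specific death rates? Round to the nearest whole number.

1720

Expected deaths = Σ (standard pop × age-specific rate ÷ 100,000)
= 26,600×100.71/100,000 + 31,300×1512.29/100,000 + 32,200×3787.91/100,000
= 26.79 + 473.35 + 1219.71 = 1719.84.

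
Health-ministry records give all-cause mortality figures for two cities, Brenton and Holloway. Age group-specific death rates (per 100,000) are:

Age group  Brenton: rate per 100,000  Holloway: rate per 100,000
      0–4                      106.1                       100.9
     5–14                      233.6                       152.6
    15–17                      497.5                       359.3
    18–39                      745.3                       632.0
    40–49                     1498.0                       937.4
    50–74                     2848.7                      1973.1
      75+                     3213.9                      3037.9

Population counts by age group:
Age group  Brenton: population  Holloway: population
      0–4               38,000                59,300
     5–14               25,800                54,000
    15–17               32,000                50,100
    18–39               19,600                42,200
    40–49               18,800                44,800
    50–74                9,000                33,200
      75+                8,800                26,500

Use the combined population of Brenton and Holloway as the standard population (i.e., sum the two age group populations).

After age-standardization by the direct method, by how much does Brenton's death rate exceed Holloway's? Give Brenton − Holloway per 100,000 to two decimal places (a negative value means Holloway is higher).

Combined standard total = 462,100; weights = 0.2106, 0.1727, 0.1777, 0.1337, 0.1376, 0.0913, 0.0764.
Brenton: 0.2106×106.1 + 0.1727×233.6 + 0.1777×497.5 + 0.1337×745.3 + 0.1376×1498.0 + 0.0913×2848.7 + 0.0764×3213.9 = 962.5789 per 100,000.
Holloway: 0.2106×100.9 + 0.1727×152.6 + 0.1777×359.3 + 0.1337×632.0 + 0.1376×937.4 + 0.0913×1973.1 + 0.0764×3037.9 = 737.2268 per 100,000.
Difference = 962.5789 − 737.2268 = 225.3521.

225.35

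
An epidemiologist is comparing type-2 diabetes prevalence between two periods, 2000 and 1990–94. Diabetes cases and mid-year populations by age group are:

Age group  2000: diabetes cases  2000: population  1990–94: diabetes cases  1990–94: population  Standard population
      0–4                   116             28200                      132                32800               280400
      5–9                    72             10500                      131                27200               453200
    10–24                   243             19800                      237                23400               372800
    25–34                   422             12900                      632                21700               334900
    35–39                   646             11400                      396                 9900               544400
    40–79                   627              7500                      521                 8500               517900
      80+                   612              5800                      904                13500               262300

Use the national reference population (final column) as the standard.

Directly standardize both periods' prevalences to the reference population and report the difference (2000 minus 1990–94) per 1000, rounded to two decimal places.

12.18

Age-specific rates per 1000 for 2000: 4.113, 6.857, 12.273, 32.713, 56.667, 83.600, 105.517.
For 1990–94: 4.024, 4.816, 10.128, 29.124, 40.000, 61.294, 66.963.
Standard total = 2765900; weights = 0.1014, 0.1639, 0.1348, 0.1211, 0.1968, 0.1872, 0.0948.
2000: 0.1014×4.113 + 0.1639×6.857 + 0.1348×12.273 + 0.1211×32.713 + 0.1968×56.667 + 0.1872×83.600 + 0.0948×105.517 = 43.9694 per 1000.
1990–94: 0.1014×4.024 + 0.1639×4.816 + 0.1348×10.128 + 0.1211×29.124 + 0.1968×40.000 + 0.1872×61.294 + 0.0948×66.963 = 31.7890 per 1000.
Difference = 43.9694 − 31.7890 = 12.1804.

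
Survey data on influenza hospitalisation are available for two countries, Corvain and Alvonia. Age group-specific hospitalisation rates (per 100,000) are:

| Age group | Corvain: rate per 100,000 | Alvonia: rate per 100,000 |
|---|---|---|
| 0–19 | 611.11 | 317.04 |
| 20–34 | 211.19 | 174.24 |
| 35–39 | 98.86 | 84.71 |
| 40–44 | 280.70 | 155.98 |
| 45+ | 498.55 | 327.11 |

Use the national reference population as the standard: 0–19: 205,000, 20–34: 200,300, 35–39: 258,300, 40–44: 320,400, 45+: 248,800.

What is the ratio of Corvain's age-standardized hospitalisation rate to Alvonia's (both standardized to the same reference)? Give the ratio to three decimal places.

1.608

Standard total = 1,232,800; weights = 0.1663, 0.1625, 0.2095, 0.2599, 0.2018.
Corvain: 0.1663×611.11 + 0.1625×211.19 + 0.2095×98.86 + 0.2599×280.70 + 0.2018×498.55 = 330.2157 per 100,000.
Alvonia: 0.1663×317.04 + 0.1625×174.24 + 0.2095×84.71 + 0.2599×155.98 + 0.2018×327.11 = 205.3334 per 100,000.
Ratio = 330.2157 ÷ 205.3334 = 1.60819.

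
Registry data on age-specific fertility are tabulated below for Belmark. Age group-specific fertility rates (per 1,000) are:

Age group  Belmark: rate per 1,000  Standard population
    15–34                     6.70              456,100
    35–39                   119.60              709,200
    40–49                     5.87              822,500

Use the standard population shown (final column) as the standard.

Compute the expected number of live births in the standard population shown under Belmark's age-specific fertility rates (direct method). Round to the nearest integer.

Expected live births = Σ (standard pop × age-specific rate ÷ 1,000)
= 456,100×6.70/1,000 + 709,200×119.60/1,000 + 822,500×5.87/1,000
= 3055.87 + 84820.32 + 4828.07 = 92704.27.

92704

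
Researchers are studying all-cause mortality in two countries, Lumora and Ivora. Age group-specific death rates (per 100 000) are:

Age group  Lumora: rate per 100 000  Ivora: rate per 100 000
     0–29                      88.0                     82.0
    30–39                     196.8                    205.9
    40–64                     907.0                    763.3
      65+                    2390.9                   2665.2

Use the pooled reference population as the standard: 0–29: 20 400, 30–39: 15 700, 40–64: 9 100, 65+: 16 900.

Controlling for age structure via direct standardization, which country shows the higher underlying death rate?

Standard total = 62 100; weights = 0.3285, 0.2528, 0.1465, 0.2721.
Lumora: 0.3285×88.0 + 0.2528×196.8 + 0.1465×907.0 + 0.2721×2390.9 = 862.2362 per 100 000.
Ivora: 0.3285×82.0 + 0.2528×205.9 + 0.1465×763.3 + 0.2721×2665.2 = 916.1568 per 100 000.

Ivora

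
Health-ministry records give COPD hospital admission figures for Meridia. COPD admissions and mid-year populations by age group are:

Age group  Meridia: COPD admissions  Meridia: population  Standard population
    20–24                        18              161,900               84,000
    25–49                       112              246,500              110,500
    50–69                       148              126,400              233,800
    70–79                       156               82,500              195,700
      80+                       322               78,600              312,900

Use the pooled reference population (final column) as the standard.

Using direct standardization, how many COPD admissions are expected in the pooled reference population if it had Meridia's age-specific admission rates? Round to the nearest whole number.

1985

Age-specific rates per 10,000 for Meridia: 1.11, 4.54, 11.71, 18.91, 40.97.
Expected COPD admissions = Σ (standard pop × age-specific rate ÷ 10,000)
= 84,000×1.11/10,000 + 110,500×4.54/10,000 + 233,800×11.71/10,000 + 195,700×18.91/10,000 + 312,900×40.97/10,000
= 9.34 + 50.21 + 273.75 + 370.05 + 1281.85 = 1985.21.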